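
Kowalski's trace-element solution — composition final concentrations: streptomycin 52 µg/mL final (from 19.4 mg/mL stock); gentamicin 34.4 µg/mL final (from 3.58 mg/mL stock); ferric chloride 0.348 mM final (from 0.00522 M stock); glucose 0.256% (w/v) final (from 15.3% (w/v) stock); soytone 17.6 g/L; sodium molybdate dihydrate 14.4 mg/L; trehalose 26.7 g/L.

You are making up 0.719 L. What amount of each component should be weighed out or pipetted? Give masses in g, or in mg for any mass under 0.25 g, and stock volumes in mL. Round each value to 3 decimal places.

streptomycin 1.927 mL; gentamicin 6.909 mL; ferric chloride 47.933 mL; glucose 12.030 mL; soytone 12.654 g; sodium molybdate dihydrate 10.354 mg; trehalose 19.197 g

Working volume: 0.719 L.
streptomycin: dilute stock: 52 µg/mL × 719 mL ÷ 19400 µg/mL = 1.927 mL
gentamicin: V = C2·V2/C1 = 34.4 µg/mL × 719 mL ÷ 3580 µg/mL = 6.909 mL
ferric chloride: C1V1 = C2V2 → 0.348 mM × 719 mL ÷ 5.22 mM = 47.933 mL
glucose: V = C2·V2/C1 = 0.256% ÷ 15.3% × 719 mL = 12.030 mL
soytone: 17.6 g/L × 0.719 L = 12.654 g
sodium molybdate dihydrate: 14.4 mg/L × 0.719 L = 10.354 mg
trehalose: 26.7 g/L × 0.719 L = 19.197 g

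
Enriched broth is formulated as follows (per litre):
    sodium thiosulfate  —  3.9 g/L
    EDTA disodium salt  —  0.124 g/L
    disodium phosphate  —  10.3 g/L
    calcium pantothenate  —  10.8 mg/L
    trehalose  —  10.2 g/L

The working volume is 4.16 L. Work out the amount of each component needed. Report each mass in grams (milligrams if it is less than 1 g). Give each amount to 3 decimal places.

sodium thiosulfate 16.224 g; EDTA disodium salt 515.840 mg; disodium phosphate 42.848 g; calcium pantothenate 44.928 mg; trehalose 42.432 g

Scale factor relative to 1 L: 4.16.
sodium thiosulfate: 3.9 g/L × 4.16 L = 16.224 g
EDTA disodium salt: 0.124 g/L × 4.16 L = 0.51584 g = 515.840 mg
disodium phosphate: 10.3 g/L × 4.16 L = 42.848 g
calcium pantothenate: 10.8 mg/L × 4.16 L = 44.928 mg
trehalose: 10.2 g/L × 4.16 L = 42.432 g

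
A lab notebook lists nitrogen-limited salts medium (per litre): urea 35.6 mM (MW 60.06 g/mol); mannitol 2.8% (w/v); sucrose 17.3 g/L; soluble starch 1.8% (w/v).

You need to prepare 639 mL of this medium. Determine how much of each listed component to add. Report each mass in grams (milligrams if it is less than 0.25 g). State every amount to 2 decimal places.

urea 1.37 g; mannitol 17.89 g; sucrose 11.05 g; soluble starch 11.50 g

Working volume: 639 mL = 0.639 L.
urea: 35.6 mmol/L × 60.06 g/mol × 0.639 L ÷ 1000 = 1.37 g
mannitol: 2.8 g per 100 mL × 639 mL ÷ 100 = 17.89 g
sucrose: 17.3 g/L × 0.639 L = 11.05 g
soluble starch: 1.8% w/v = 18 g/L → 18 × 0.639 L = 11.50 g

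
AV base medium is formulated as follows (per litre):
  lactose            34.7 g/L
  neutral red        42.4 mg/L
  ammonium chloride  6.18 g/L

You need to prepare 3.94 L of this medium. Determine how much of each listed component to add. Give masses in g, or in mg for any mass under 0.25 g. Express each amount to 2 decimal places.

Scale factor relative to 1 L: 3.94.
lactose: 34.7 g/L × 3.94 L = 136.72 g
neutral red: 42.4 mg/L × 3.94 L = 167.06 mg
ammonium chloride: 6.18 g/L × 3.94 L = 24.35 g

lactose 136.72 g; neutral red 167.06 mg; ammonium chloride 24.35 g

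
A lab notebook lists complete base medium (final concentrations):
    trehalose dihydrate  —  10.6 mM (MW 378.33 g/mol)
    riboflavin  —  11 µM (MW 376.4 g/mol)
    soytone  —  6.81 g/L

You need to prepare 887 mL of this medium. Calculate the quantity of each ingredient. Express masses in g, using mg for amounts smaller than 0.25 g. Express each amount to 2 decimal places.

Target volume = 887 mL = 0.887 L.
trehalose dihydrate: 10.6 mmol/L × 378.33 g/mol × 0.887 L ÷ 1000 = 3.56 g
riboflavin: 11 µmol/L × 376.4 g/mol × 0.887 L ÷ 1000 = 3.67 mg
soytone: 6.81 g/L × 0.887 L = 6.04 g

trehalose dihydrate 3.56 g; riboflavin 3.67 mg; soytone 6.04 g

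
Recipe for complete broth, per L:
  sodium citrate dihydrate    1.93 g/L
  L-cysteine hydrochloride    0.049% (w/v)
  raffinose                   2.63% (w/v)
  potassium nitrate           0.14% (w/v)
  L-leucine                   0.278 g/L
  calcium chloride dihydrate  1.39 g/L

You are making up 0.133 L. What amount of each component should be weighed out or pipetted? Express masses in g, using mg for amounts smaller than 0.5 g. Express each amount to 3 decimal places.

Working volume: 0.133 L.
sodium citrate dihydrate: 1.93 g/L × 0.133 L = 0.25669 g = 256.690 mg
L-cysteine hydrochloride: 0.049% w/v = 0.49 g/L → 0.49 × 0.133 L = 0.06517 g = 65.170 mg
raffinose: 2.63% w/v = 26.3 g/L → 26.3 × 0.133 L = 3.498 g
potassium nitrate: 0.14 g per 100 mL × 133 mL ÷ 100 = 0.1862 g = 186.200 mg
L-leucine: 0.278 g/L × 0.133 L = 0.036974 g = 36.974 mg
calcium chloride dihydrate: 1.39 g/L × 0.133 L = 0.18487 g = 184.870 mg

sodium citrate dihydrate 256.690 mg; L-cysteine hydrochloride 65.170 mg; raffinose 3.498 g; potassium nitrate 186.200 mg; L-leucine 36.974 mg; calcium chloride dihydrate 184.870 mg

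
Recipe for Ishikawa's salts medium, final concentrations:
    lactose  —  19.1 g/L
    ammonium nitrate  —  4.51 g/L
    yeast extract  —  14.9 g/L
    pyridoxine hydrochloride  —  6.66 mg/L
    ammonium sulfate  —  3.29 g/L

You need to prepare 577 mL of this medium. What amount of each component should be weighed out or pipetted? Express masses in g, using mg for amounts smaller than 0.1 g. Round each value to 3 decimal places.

lactose 11.021 g; ammonium nitrate 2.602 g; yeast extract 8.597 g; pyridoxine hydrochloride 3.843 mg; ammonium sulfate 1.898 g

Scale factor relative to 1 L: 0.577.
lactose: 19.1 g/L × 0.577 L = 11.021 g
ammonium nitrate: 4.51 g/L × 0.577 L = 2.602 g
yeast extract: 14.9 g/L × 0.577 L = 8.597 g
pyridoxine hydrochloride: 6.66 mg/L × 0.577 L = 3.843 mg
ammonium sulfate: 3.29 g/L × 0.577 L = 1.898 g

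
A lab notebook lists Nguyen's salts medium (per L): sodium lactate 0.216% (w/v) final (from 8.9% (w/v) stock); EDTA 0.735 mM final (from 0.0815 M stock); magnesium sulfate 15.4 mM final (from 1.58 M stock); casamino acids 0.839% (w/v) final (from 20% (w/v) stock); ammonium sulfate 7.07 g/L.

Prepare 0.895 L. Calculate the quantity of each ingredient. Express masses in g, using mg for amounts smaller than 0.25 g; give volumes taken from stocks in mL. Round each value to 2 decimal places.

Working volume: 0.895 L.
sodium lactate: dilute stock: 0.216% ÷ 8.9% × 895 mL = 21.72 mL
EDTA: C1V1 = C2V2 → 0.735 mM × 895 mL ÷ 81.5 mM = 8.07 mL
magnesium sulfate: C1V1 = C2V2 → 15.4 mM × 895 mL ÷ 1580 mM = 8.72 mL
casamino acids: C1V1 = C2V2 → 0.839% ÷ 20% × 895 mL = 37.55 mL
ammonium sulfate: 7.07 g/L × 0.895 L = 6.33 g

sodium lactate 21.72 mL; EDTA 8.07 mL; magnesium sulfate 8.72 mL; casamino acids 37.55 mL; ammonium sulfate 6.33 g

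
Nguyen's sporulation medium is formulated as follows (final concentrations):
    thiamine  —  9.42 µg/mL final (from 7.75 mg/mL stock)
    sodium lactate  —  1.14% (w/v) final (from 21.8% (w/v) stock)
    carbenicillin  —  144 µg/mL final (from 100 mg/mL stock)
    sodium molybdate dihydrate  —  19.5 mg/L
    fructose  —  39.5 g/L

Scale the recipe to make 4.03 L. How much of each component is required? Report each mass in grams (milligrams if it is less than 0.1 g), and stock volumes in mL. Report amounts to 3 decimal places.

thiamine 4.898 mL; sodium lactate 210.743 mL; carbenicillin 5.803 mL; sodium molybdate dihydrate 78.585 mg; fructose 159.185 g

Scale factor relative to 1 L: 4.03.
thiamine: V = C2·V2/C1 = 9.42 µg/mL × 4030 mL ÷ 7750 µg/mL = 4.898 mL
sodium lactate: V = C2·V2/C1 = 1.14% ÷ 21.8% × 4030 mL = 210.743 mL
carbenicillin: dilute stock: 144 µg/mL × 4030 mL ÷ 100000 µg/mL = 5.803 mL
sodium molybdate dihydrate: 19.5 mg/L × 4.03 L = 78.585 mg
fructose: 39.5 g/L × 4.03 L = 159.185 g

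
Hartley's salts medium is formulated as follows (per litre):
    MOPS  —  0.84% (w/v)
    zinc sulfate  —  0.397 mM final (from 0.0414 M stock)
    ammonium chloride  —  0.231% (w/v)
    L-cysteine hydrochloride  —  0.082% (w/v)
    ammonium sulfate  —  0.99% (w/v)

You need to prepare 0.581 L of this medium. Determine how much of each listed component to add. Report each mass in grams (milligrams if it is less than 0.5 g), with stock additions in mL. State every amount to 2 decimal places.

MOPS 4.88 g; zinc sulfate 5.57 mL; ammonium chloride 1.34 g; L-cysteine hydrochloride 476.42 mg; ammonium sulfate 5.75 g

Working volume: 0.581 L.
MOPS: 0.84% w/v = 8.4 g/L → 8.4 × 0.581 L = 4.88 g
zinc sulfate: V = C2·V2/C1 = 0.397 mM × 581 mL ÷ 41.4 mM = 5.57 mL
ammonium chloride: 0.231% w/v = 2.31 g/L → 2.31 × 0.581 L = 1.34 g
L-cysteine hydrochloride: 0.082% w/v = 0.82 g/L → 0.82 × 0.581 L = 0.47642 g = 476.42 mg
ammonium sulfate: 0.99% w/v = 9.9 g/L → 9.9 × 0.581 L = 5.75 g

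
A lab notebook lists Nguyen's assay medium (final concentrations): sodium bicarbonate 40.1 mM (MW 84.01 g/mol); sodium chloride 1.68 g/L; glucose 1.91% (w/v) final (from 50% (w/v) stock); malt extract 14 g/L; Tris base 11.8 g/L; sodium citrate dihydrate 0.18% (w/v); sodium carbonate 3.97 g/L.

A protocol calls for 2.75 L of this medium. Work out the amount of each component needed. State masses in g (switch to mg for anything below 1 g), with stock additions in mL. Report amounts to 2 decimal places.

Working volume: 2.75 L.
sodium bicarbonate: 40.1 mmol/L × 84.01 g/mol × 2.75 L ÷ 1000 = 9.26 g
sodium chloride: 1.68 g/L × 2.75 L = 4.62 g
glucose: C1V1 = C2V2 → 1.91% ÷ 50% × 2750 mL = 105.05 mL
malt extract: 14 g/L × 2.75 L = 38.50 g
Tris base: 11.8 g/L × 2.75 L = 32.45 g
sodium citrate dihydrate: 0.18% w/v = 1.8 g/L → 1.8 × 2.75 L = 4.95 g
sodium carbonate: 3.97 g/L × 2.75 L = 10.92 g

sodium bicarbonate 9.26 g; sodium chloride 4.62 g; glucose 105.05 mL; malt extract 38.50 g; Tris base 32.45 g; sodium citrate dihydrate 4.95 g; sodium carbonate 10.92 g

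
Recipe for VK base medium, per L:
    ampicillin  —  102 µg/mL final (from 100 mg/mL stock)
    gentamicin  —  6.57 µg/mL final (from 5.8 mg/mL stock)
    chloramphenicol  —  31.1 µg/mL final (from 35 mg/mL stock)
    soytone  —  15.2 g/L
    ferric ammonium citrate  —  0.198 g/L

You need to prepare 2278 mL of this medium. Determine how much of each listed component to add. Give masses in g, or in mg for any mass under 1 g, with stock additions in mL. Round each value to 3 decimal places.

ampicillin 2.324 mL; gentamicin 2.580 mL; chloramphenicol 2.024 mL; soytone 34.626 g; ferric ammonium citrate 451.044 mg

Working volume: 2278 mL = 2.278 L.
ampicillin: V = C2·V2/C1 = 102 µg/mL × 2278 mL ÷ 100000 µg/mL = 2.324 mL
gentamicin: V = C2·V2/C1 = 6.57 µg/mL × 2278 mL ÷ 5800 µg/mL = 2.580 mL
chloramphenicol: V = C2·V2/C1 = 31.1 µg/mL × 2278 mL ÷ 35000 µg/mL = 2.024 mL
soytone: 15.2 g/L × 2.278 L = 34.626 g
ferric ammonium citrate: 0.198 g/L × 2.278 L = 0.451044 g = 451.044 mg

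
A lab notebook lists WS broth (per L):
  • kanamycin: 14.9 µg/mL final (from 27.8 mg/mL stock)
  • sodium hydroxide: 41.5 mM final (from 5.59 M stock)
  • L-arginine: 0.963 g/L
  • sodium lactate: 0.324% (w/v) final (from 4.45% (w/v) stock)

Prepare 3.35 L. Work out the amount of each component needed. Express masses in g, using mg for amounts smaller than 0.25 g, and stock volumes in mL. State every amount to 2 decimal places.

kanamycin 1.80 mL; sodium hydroxide 24.87 mL; L-arginine 3.23 g; sodium lactate 243.91 mL

Scale factor relative to 1 L: 3.35.
kanamycin: dilute stock: 14.9 µg/mL × 3350 mL ÷ 27800 µg/mL = 1.80 mL
sodium hydroxide: C1V1 = C2V2 → 41.5 mM × 3350 mL ÷ 5590 mM = 24.87 mL
L-arginine: 0.963 g/L × 3.35 L = 3.23 g
sodium lactate: C1V1 = C2V2 → 0.324% ÷ 4.45% × 3350 mL = 243.91 mL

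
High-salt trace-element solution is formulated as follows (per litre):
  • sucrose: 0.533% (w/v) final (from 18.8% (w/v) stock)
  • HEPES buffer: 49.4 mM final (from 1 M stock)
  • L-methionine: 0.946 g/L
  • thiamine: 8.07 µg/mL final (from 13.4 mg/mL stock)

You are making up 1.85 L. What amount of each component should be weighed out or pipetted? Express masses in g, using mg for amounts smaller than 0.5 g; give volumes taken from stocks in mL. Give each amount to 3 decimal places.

sucrose 52.449 mL; HEPES buffer 91.390 mL; L-methionine 1.750 g; thiamine 1.114 mL

Working volume: 1.85 L.
sucrose: C1V1 = C2V2 → 0.533% ÷ 18.8% × 1850 mL = 52.449 mL
HEPES buffer: C1V1 = C2V2 → 49.4 mM × 1850 mL ÷ 1000 mM = 91.390 mL
L-methionine: 0.946 g/L × 1.85 L = 1.750 g
thiamine: V = C2·V2/C1 = 8.07 µg/mL × 1850 mL ÷ 13400 µg/mL = 1.114 mL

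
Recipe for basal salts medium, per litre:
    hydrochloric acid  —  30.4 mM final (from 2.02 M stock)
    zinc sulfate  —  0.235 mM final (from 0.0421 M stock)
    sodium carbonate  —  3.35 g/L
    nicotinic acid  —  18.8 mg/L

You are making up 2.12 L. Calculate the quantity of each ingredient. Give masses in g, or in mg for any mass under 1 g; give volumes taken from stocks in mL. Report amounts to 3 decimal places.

hydrochloric acid 31.905 mL; zinc sulfate 11.834 mL; sodium carbonate 7.102 g; nicotinic acid 39.856 mg

Scale factor relative to 1 L: 2.12.
hydrochloric acid: V = C2·V2/C1 = 30.4 mM × 2120 mL ÷ 2020 mM = 31.905 mL
zinc sulfate: C1V1 = C2V2 → 0.235 mM × 2120 mL ÷ 42.1 mM = 11.834 mL
sodium carbonate: 3.35 g/L × 2.12 L = 7.102 g
nicotinic acid: 18.8 mg/L × 2.12 L = 39.856 mg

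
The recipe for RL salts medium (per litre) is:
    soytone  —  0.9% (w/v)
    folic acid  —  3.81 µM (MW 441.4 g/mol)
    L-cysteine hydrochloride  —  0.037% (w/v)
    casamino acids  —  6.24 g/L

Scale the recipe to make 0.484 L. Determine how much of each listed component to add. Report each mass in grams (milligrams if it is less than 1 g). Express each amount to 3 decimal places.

soytone 4.356 g; folic acid 0.814 mg; L-cysteine hydrochloride 179.080 mg; casamino acids 3.020 g

Working volume: 0.484 L.
soytone: 0.9% w/v = 9 g/L → 9 × 0.484 L = 4.356 g
folic acid: 3.81 µmol/L × 441.4 g/mol × 0.484 L ÷ 1000 = 0.814 mg
L-cysteine hydrochloride: 0.037% w/v = 0.37 g/L → 0.37 × 0.484 L = 0.17908 g = 179.080 mg
casamino acids: 6.24 g/L × 0.484 L = 3.020 g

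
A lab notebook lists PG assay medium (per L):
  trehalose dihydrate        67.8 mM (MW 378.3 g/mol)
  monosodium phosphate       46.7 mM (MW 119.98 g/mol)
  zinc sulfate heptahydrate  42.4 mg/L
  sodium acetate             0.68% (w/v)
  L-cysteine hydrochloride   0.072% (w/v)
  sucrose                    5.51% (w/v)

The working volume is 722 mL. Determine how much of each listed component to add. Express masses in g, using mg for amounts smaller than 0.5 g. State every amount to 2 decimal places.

Working volume: 722 mL = 0.722 L.
trehalose dihydrate: 67.8 mmol/L × 378.3 g/mol × 0.722 L ÷ 1000 = 18.52 g
monosodium phosphate: 46.7 mmol/L × 119.98 g/mol × 0.722 L ÷ 1000 = 4.05 g
zinc sulfate heptahydrate: 42.4 mg/L × 0.722 L = 30.61 mg
sodium acetate: 0.68 g per 100 mL × 722 mL ÷ 100 = 4.91 g
L-cysteine hydrochloride: 0.072% w/v = 0.72 g/L → 0.72 × 0.722 L = 0.52 g
sucrose: 5.51 g per 100 mL × 722 mL ÷ 100 = 39.78 g

trehalose dihydrate 18.52 g; monosodium phosphate 4.05 g; zinc sulfate heptahydrate 30.61 mg; sodium acetate 4.91 g; L-cysteine hydrochloride 0.52 g; sucrose 39.78 g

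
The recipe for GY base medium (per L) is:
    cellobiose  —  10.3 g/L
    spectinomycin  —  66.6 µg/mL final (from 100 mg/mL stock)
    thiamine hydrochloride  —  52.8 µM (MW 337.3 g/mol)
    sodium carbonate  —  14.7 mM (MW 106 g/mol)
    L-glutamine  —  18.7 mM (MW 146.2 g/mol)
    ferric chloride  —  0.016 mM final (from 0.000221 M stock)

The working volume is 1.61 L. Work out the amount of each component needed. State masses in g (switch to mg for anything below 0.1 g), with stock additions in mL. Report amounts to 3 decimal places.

cellobiose 16.583 g; spectinomycin 1.072 mL; thiamine hydrochloride 28.673 mg; sodium carbonate 2.509 g; L-glutamine 4.402 g; ferric chloride 116.561 mL

Scale factor relative to 1 L: 1.61.
cellobiose: 10.3 g/L × 1.61 L = 16.583 g
spectinomycin: V = C2·V2/C1 = 66.6 µg/mL × 1610 mL ÷ 100000 µg/mL = 1.072 mL
thiamine hydrochloride: 52.8 µmol/L × 337.3 g/mol × 1.61 L ÷ 1000 = 28.673 mg
sodium carbonate: 14.7 mmol/L × 106 g/mol × 1.61 L ÷ 1000 = 2.509 g
L-glutamine: 18.7 mmol/L × 146.2 g/mol × 1.61 L ÷ 1000 = 4.402 g
ferric chloride: V = C2·V2/C1 = 0.016 mM × 1610 mL ÷ 0.221 mM = 116.561 mL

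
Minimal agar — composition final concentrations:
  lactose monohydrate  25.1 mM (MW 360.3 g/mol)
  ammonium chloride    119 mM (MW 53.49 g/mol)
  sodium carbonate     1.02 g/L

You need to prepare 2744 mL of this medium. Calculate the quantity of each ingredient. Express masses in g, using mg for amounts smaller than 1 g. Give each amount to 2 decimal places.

lactose monohydrate 24.82 g; ammonium chloride 17.47 g; sodium carbonate 2.80 g

Target volume = 2744 mL = 2.744 L.
lactose monohydrate: 25.1 mmol/L × 360.3 g/mol × 2.744 L ÷ 1000 = 24.82 g
ammonium chloride: 119 mmol/L × 53.49 g/mol × 2.744 L ÷ 1000 = 17.47 g
sodium carbonate: 1.02 g/L × 2.744 L = 2.80 g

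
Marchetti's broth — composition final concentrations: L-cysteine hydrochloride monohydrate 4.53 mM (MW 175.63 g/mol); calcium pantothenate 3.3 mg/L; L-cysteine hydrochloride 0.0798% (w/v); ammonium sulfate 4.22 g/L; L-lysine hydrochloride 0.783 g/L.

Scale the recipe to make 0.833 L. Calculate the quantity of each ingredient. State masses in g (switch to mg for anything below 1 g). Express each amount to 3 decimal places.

L-cysteine hydrochloride monohydrate 662.738 mg; calcium pantothenate 2.749 mg; L-cysteine hydrochloride 664.734 mg; ammonium sulfate 3.515 g; L-lysine hydrochloride 652.239 mg

Scale factor relative to 1 L: 0.833.
L-cysteine hydrochloride monohydrate: 4.53 mmol/L × 175.63 mg/mmol × 0.833 L = 662.738 mg
calcium pantothenate: 3.3 mg/L × 0.833 L = 2.749 mg
L-cysteine hydrochloride: 0.0798% w/v = 0.798 g/L → 0.798 × 0.833 L = 0.664734 g = 664.734 mg
ammonium sulfate: 4.22 g/L × 0.833 L = 3.515 g
L-lysine hydrochloride: 0.783 g/L × 0.833 L = 0.652239 g = 652.239 mg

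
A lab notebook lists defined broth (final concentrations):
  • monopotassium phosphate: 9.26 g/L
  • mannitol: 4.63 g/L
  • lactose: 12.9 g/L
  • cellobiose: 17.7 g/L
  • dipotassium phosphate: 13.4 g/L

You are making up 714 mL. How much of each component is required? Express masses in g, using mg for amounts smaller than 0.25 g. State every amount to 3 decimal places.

monopotassium phosphate 6.612 g; mannitol 3.306 g; lactose 9.211 g; cellobiose 12.638 g; dipotassium phosphate 9.568 g

Target volume = 714 mL = 0.714 L.
monopotassium phosphate: 9.26 g/L × 0.714 L = 6.612 g
mannitol: 4.63 g/L × 0.714 L = 3.306 g
lactose: 12.9 g/L × 0.714 L = 9.211 g
cellobiose: 17.7 g/L × 0.714 L = 12.638 g
dipotassium phosphate: 13.4 g/L × 0.714 L = 9.568 g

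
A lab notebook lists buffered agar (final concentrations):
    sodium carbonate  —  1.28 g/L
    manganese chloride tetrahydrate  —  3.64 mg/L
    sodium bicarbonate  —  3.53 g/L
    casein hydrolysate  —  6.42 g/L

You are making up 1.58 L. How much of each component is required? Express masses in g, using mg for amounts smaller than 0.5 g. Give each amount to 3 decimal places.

Scale factor relative to 1 L: 1.58.
sodium carbonate: 1.28 g/L × 1.58 L = 2.022 g
manganese chloride tetrahydrate: 3.64 mg/L × 1.58 L = 5.751 mg
sodium bicarbonate: 3.53 g/L × 1.58 L = 5.577 g
casein hydrolysate: 6.42 g/L × 1.58 L = 10.144 g

sodium carbonate 2.022 g; manganese chloride tetrahydrate 5.751 mg; sodium bicarbonate 5.577 g; casein hydrolysate 10.144 g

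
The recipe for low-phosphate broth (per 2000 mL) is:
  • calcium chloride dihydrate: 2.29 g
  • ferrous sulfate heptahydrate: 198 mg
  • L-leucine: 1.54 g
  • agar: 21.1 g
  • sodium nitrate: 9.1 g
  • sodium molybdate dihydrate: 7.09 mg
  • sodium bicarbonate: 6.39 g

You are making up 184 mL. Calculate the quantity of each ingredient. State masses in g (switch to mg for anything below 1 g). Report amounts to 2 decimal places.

Ratio of target to recipe volume: 184 / 2000 = 0.092.
calcium chloride dihydrate: 2.29 g × (184 mL / 2000 mL) = 0.21068 g = 210.68 mg
ferrous sulfate heptahydrate: 198 mg × (184 mL / 2000 mL) = 18.22 mg
L-leucine: 1.54 g × (184 mL / 2000 mL) = 0.14168 g = 141.68 mg
agar: 21.1 g × (184 mL / 2000 mL) = 1.94 g
sodium nitrate: 9.1 g × (184 mL / 2000 mL) = 0.8372 g = 837.20 mg
sodium molybdate dihydrate: 7.09 mg × (184 mL / 2000 mL) = 0.65 mg
sodium bicarbonate: 6.39 g × (184 mL / 2000 mL) = 0.58788 g = 587.88 mg

calcium chloride dihydrate 210.68 mg; ferrous sulfate heptahydrate 18.22 mg; L-leucine 141.68 mg; agar 1.94 g; sodium nitrate 837.20 mg; sodium molybdate dihydrate 0.65 mg; sodium bicarbonate 587.88 mg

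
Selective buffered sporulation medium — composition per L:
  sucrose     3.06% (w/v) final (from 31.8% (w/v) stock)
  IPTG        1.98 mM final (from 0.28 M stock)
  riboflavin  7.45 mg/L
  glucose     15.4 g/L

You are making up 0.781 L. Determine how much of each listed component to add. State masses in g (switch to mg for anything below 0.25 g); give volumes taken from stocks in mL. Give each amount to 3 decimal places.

sucrose 75.153 mL; IPTG 5.523 mL; riboflavin 5.818 mg; glucose 12.027 g

Scale factor relative to 1 L: 0.781.
sucrose: V = C2·V2/C1 = 3.06% ÷ 31.8% × 781 mL = 75.153 mL
IPTG: C1V1 = C2V2 → 1.98 mM × 781 mL ÷ 280 mM = 5.523 mL
riboflavin: 7.45 mg/L × 0.781 L = 5.818 mg
glucose: 15.4 g/L × 0.781 L = 12.027 g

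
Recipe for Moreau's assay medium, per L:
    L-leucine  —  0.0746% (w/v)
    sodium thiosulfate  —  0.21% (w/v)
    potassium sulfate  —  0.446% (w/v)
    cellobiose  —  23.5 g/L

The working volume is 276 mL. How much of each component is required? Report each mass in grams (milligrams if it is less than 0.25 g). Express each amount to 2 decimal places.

Scale factor relative to 1 L: 0.276.
L-leucine: 0.0746 g per 100 mL × 276 mL ÷ 100 = 0.205896 g = 205.90 mg
sodium thiosulfate: 0.21 g per 100 mL × 276 mL ÷ 100 = 0.58 g
potassium sulfate: 0.446% w/v = 4.46 g/L → 4.46 × 0.276 L = 1.23 g
cellobiose: 23.5 g/L × 0.276 L = 6.49 g

L-leucine 205.90 mg; sodium thiosulfate 0.58 g; potassium sulfate 1.23 g; cellobiose 6.49 g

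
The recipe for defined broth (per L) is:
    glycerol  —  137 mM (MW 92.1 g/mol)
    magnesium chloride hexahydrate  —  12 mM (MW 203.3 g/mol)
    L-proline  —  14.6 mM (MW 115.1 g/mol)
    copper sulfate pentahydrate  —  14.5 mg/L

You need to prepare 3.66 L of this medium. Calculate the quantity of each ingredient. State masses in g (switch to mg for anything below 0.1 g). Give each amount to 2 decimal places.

glycerol 46.18 g; magnesium chloride hexahydrate 8.93 g; L-proline 6.15 g; copper sulfate pentahydrate 53.07 mg

Scale factor relative to 1 L: 3.66.
glycerol: 137 mmol/L × 92.1 g/mol × 3.66 L ÷ 1000 = 46.18 g
magnesium chloride hexahydrate: 12 mmol/L × 203.3 g/mol × 3.66 L ÷ 1000 = 8.93 g
L-proline: 14.6 mmol/L × 115.1 g/mol × 3.66 L ÷ 1000 = 6.15 g
copper sulfate pentahydrate: 14.5 mg/L × 3.66 L = 53.07 mg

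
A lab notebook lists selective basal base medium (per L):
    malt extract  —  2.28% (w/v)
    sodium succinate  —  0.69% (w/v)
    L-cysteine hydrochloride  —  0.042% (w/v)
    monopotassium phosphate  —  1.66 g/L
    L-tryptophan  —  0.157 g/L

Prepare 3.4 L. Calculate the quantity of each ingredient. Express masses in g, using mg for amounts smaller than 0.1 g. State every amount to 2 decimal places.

malt extract 77.52 g; sodium succinate 23.46 g; L-cysteine hydrochloride 1.43 g; monopotassium phosphate 5.64 g; L-tryptophan 0.53 g

Scale factor relative to 1 L: 3.4.
malt extract: 2.28 g per 100 mL × 3400 mL ÷ 100 = 77.52 g
sodium succinate: 0.69% w/v = 6.9 g/L → 6.9 × 3.4 L = 23.46 g
L-cysteine hydrochloride: 0.042% w/v = 0.42 g/L → 0.42 × 3.4 L = 1.43 g
monopotassium phosphate: 1.66 g/L × 3.4 L = 5.64 g
L-tryptophan: 0.157 g/L × 3.4 L = 0.53 g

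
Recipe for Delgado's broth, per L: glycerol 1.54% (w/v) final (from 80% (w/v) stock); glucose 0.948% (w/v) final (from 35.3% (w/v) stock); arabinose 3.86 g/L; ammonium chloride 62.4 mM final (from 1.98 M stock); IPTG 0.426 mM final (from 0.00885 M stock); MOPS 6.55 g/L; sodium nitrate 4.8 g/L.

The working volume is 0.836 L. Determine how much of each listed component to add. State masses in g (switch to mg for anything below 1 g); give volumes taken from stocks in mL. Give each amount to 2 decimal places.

glycerol 16.09 mL; glucose 22.45 mL; arabinose 3.23 g; ammonium chloride 26.35 mL; IPTG 40.24 mL; MOPS 5.48 g; sodium nitrate 4.01 g

Working volume: 0.836 L.
glycerol: dilute stock: 1.54% ÷ 80% × 836 mL = 16.09 mL
glucose: V = C2·V2/C1 = 0.948% ÷ 35.3% × 836 mL = 22.45 mL
arabinose: 3.86 g/L × 0.836 L = 3.23 g
ammonium chloride: V = C2·V2/C1 = 62.4 mM × 836 mL ÷ 1980 mM = 26.35 mL
IPTG: dilute stock: 0.426 mM × 836 mL ÷ 8.85 mM = 40.24 mL
MOPS: 6.55 g/L × 0.836 L = 5.48 g
sodium nitrate: 4.8 g/L × 0.836 L = 4.01 g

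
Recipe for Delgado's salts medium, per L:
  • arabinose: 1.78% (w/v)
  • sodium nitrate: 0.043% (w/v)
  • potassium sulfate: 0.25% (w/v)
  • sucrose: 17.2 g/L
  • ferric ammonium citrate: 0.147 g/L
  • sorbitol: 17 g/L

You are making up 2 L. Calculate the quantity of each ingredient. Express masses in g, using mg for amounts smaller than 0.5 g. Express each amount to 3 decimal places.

arabinose 35.600 g; sodium nitrate 0.860 g; potassium sulfate 5.000 g; sucrose 34.400 g; ferric ammonium citrate 294.000 mg; sorbitol 34.000 g

Working volume: 2 L.
arabinose: 1.78% w/v = 17.8 g/L → 17.8 × 2 L = 35.600 g
sodium nitrate: 0.043% w/v = 0.43 g/L → 0.43 × 2 L = 0.860 g
potassium sulfate: 0.25% w/v = 2.5 g/L → 2.5 × 2 L = 5.000 g
sucrose: 17.2 g/L × 2 L = 34.400 g
ferric ammonium citrate: 0.147 g/L × 2 L = 0.294 g = 294.000 mg
sorbitol: 17 g/L × 2 L = 34.000 g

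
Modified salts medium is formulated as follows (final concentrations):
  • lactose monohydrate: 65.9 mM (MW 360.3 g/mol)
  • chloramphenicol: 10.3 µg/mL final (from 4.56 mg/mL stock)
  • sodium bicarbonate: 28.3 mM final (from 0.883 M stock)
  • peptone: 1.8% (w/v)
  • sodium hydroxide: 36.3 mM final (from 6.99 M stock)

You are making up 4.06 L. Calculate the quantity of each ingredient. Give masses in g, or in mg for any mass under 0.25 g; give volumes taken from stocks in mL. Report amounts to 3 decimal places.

Working volume: 4.06 L.
lactose monohydrate: 65.9 mmol/L × 360.3 g/mol × 4.06 L ÷ 1000 = 96.400 g
chloramphenicol: dilute stock: 10.3 µg/mL × 4060 mL ÷ 4560 µg/mL = 9.171 mL
sodium bicarbonate: V = C2·V2/C1 = 28.3 mM × 4060 mL ÷ 883 mM = 130.122 mL
peptone: 1.8% w/v = 18 g/L → 18 × 4.06 L = 73.080 g
sodium hydroxide: dilute stock: 36.3 mM × 4060 mL ÷ 6990 mM = 21.084 mL

lactose monohydrate 96.400 g; chloramphenicol 9.171 mL; sodium bicarbonate 130.122 mL; peptone 73.080 g; sodium hydroxide 21.084 mL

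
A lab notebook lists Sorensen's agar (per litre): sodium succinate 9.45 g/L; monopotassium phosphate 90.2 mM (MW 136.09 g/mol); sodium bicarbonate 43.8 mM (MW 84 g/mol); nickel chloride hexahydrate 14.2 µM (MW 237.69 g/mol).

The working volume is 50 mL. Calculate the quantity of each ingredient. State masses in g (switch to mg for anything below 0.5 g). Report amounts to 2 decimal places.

sodium succinate 472.50 mg; monopotassium phosphate 0.61 g; sodium bicarbonate 183.96 mg; nickel chloride hexahydrate 0.17 mg

Scale factor relative to 1 L: 0.05.
sodium succinate: 9.45 g/L × 0.05 L = 0.4725 g = 472.50 mg
monopotassium phosphate: 90.2 mmol/L × 136.09 g/mol × 0.05 L ÷ 1000 = 0.61 g
sodium bicarbonate: 43.8 mmol/L × 84 mg/mmol × 0.05 L = 183.96 mg
nickel chloride hexahydrate: 14.2 µmol/L × 237.69 g/mol × 0.05 L ÷ 1000 = 0.17 mg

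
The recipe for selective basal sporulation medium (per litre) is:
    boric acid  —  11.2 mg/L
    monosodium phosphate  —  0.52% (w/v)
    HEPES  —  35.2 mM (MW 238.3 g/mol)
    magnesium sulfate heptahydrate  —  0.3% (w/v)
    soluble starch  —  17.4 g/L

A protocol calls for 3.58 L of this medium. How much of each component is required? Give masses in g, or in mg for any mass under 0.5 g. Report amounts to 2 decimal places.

Working volume: 3.58 L.
boric acid: 11.2 mg/L × 3.58 L = 40.10 mg
monosodium phosphate: 0.52% w/v = 5.2 g/L → 5.2 × 3.58 L = 18.62 g
HEPES: 35.2 mmol/L × 238.3 g/mol × 3.58 L ÷ 1000 = 30.03 g
magnesium sulfate heptahydrate: 0.3 g per 100 mL × 3580 mL ÷ 100 = 10.74 g
soluble starch: 17.4 g/L × 3.58 L = 62.29 g

boric acid 40.10 mg; monosodium phosphate 18.62 g; HEPES 30.03 g; magnesium sulfate heptahydrate 10.74 g; soluble starch 62.29 g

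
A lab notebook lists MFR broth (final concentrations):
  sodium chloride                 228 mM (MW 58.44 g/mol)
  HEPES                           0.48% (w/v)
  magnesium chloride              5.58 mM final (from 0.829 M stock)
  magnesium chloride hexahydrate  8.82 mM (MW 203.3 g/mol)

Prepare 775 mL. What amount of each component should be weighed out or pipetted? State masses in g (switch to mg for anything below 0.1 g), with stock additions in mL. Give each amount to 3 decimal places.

Target volume = 775 mL = 0.775 L.
sodium chloride: 228 mmol/L × 58.44 g/mol × 0.775 L ÷ 1000 = 10.326 g
HEPES: 0.48% w/v = 4.8 g/L → 4.8 × 0.775 L = 3.720 g
magnesium chloride: dilute stock: 5.58 mM × 775 mL ÷ 829 mM = 5.217 mL
magnesium chloride hexahydrate: 8.82 mmol/L × 203.3 g/mol × 0.775 L ÷ 1000 = 1.390 g

sodium chloride 10.326 g; HEPES 3.720 g; magnesium chloride 5.217 mL; magnesium chloride hexahydrate 1.390 g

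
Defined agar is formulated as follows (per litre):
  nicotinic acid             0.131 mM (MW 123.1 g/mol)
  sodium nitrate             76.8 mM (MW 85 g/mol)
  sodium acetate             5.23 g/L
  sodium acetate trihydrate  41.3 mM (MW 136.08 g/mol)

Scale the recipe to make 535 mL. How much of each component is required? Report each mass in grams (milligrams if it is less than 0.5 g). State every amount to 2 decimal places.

Scale factor relative to 1 L: 0.535.
nicotinic acid: 0.131 mmol/L × 123.1 mg/mmol × 0.535 L = 8.63 mg
sodium nitrate: 76.8 mmol/L × 85 g/mol × 0.535 L ÷ 1000 = 3.49 g
sodium acetate: 5.23 g/L × 0.535 L = 2.80 g
sodium acetate trihydrate: 41.3 mmol/L × 136.08 g/mol × 0.535 L ÷ 1000 = 3.01 g

nicotinic acid 8.63 mg; sodium nitrate 3.49 g; sodium acetate 2.80 g; sodium acetate trihydrate 3.01 g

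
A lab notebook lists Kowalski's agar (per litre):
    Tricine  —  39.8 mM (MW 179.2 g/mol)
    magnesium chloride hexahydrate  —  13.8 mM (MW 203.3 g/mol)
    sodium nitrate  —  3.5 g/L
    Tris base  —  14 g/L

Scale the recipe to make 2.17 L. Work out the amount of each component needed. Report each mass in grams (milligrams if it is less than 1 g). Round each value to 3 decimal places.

Tricine 15.477 g; magnesium chloride hexahydrate 6.088 g; sodium nitrate 7.595 g; Tris base 30.380 g

Working volume: 2.17 L.
Tricine: 39.8 mmol/L × 179.2 g/mol × 2.17 L ÷ 1000 = 15.477 g
magnesium chloride hexahydrate: 13.8 mmol/L × 203.3 g/mol × 2.17 L ÷ 1000 = 6.088 g
sodium nitrate: 3.5 g/L × 2.17 L = 7.595 g
Tris base: 14 g/L × 2.17 L = 30.380 g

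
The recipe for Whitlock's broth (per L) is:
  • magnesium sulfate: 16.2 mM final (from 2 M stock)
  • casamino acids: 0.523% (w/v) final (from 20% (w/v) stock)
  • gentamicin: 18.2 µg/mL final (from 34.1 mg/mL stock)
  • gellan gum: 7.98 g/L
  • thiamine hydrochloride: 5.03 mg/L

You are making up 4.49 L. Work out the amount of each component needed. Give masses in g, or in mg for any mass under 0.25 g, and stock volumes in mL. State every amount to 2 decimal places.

Scale factor relative to 1 L: 4.49.
magnesium sulfate: V = C2·V2/C1 = 16.2 mM × 4490 mL ÷ 2000 mM = 36.37 mL
casamino acids: V = C2·V2/C1 = 0.523% ÷ 20% × 4490 mL = 117.41 mL
gentamicin: V = C2·V2/C1 = 18.2 µg/mL × 4490 mL ÷ 34100 µg/mL = 2.40 mL
gellan gum: 7.98 g/L × 4.49 L = 35.83 g
thiamine hydrochloride: 5.03 mg/L × 4.49 L = 22.58 mg

magnesium sulfate 36.37 mL; casamino acids 117.41 mL; gentamicin 2.40 mL; gellan gum 35.83 g; thiamine hydrochloride 22.58 mg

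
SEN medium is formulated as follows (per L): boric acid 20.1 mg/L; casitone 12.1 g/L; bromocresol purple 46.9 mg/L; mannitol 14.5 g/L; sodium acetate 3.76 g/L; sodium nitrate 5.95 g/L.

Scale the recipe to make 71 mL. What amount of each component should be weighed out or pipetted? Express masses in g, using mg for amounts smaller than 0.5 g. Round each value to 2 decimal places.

Working volume: 71 mL = 0.071 L.
boric acid: 20.1 mg/L × 0.071 L = 1.43 mg
casitone: 12.1 g/L × 0.071 L = 0.86 g
bromocresol purple: 46.9 mg/L × 0.071 L = 3.33 mg
mannitol: 14.5 g/L × 0.071 L = 1.03 g
sodium acetate: 3.76 g/L × 0.071 L = 0.26696 g = 266.96 mg
sodium nitrate: 5.95 g/L × 0.071 L = 0.42245 g = 422.45 mg

boric acid 1.43 mg; casitone 0.86 g; bromocresol purple 3.33 mg; mannitol 1.03 g; sodium acetate 266.96 mg; sodium nitrate 422.45 mg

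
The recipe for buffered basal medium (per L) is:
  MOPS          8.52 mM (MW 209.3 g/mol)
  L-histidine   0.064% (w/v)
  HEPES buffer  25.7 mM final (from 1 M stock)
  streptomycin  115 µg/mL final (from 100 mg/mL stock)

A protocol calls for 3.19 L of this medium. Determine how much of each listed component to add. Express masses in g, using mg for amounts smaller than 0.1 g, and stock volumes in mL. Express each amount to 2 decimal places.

Scale factor relative to 1 L: 3.19.
MOPS: 8.52 mmol/L × 209.3 g/mol × 3.19 L ÷ 1000 = 5.69 g
L-histidine: 0.064% w/v = 0.64 g/L → 0.64 × 3.19 L = 2.04 g
HEPES buffer: V = C2·V2/C1 = 25.7 mM × 3190 mL ÷ 1000 mM = 81.98 mL
streptomycin: dilute stock: 115 µg/mL × 3190 mL ÷ 100000 µg/mL = 3.67 mL

MOPS 5.69 g; L-histidine 2.04 g; HEPES buffer 81.98 mL; streptomycin 3.67 mL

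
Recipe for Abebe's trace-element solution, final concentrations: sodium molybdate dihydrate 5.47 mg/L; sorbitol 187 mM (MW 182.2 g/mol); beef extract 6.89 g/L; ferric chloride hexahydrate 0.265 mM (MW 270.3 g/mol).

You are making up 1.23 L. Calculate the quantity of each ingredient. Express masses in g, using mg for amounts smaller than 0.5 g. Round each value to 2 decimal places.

sodium molybdate dihydrate 6.73 mg; sorbitol 41.91 g; beef extract 8.47 g; ferric chloride hexahydrate 88.10 mg

Working volume: 1.23 L.
sodium molybdate dihydrate: 5.47 mg/L × 1.23 L = 6.73 mg
sorbitol: 187 mmol/L × 182.2 g/mol × 1.23 L ÷ 1000 = 41.91 g
beef extract: 6.89 g/L × 1.23 L = 8.47 g
ferric chloride hexahydrate: 0.265 mmol/L × 270.3 mg/mmol × 1.23 L = 88.10 mg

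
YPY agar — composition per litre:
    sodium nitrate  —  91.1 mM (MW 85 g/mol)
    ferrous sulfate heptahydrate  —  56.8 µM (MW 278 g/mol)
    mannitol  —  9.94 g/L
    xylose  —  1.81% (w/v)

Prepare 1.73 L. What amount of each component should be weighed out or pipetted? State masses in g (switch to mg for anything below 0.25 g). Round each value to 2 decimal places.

sodium nitrate 13.40 g; ferrous sulfate heptahydrate 27.32 mg; mannitol 17.20 g; xylose 31.31 g

Working volume: 1.73 L.
sodium nitrate: 91.1 mmol/L × 85 g/mol × 1.73 L ÷ 1000 = 13.40 g
ferrous sulfate heptahydrate: 56.8 µmol/L × 278 g/mol × 1.73 L ÷ 1000 = 27.32 mg
mannitol: 9.94 g/L × 1.73 L = 17.20 g
xylose: 1.81% w/v = 18.1 g/L → 18.1 × 1.73 L = 31.31 g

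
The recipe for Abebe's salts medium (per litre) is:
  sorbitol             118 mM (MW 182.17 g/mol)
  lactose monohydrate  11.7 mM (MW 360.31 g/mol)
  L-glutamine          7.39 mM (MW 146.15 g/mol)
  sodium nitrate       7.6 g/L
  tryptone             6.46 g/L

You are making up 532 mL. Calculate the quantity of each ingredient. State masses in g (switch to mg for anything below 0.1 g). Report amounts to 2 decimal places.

Working volume: 532 mL = 0.532 L.
sorbitol: 118 mmol/L × 182.17 g/mol × 0.532 L ÷ 1000 = 11.44 g
lactose monohydrate: 11.7 mmol/L × 360.31 g/mol × 0.532 L ÷ 1000 = 2.24 g
L-glutamine: 7.39 mmol/L × 146.15 g/mol × 0.532 L ÷ 1000 = 0.57 g
sodium nitrate: 7.6 g/L × 0.532 L = 4.04 g
tryptone: 6.46 g/L × 0.532 L = 3.44 g

sorbitol 11.44 g; lactose monohydrate 2.24 g; L-glutamine 0.57 g; sodium nitrate 4.04 g; tryptone 3.44 g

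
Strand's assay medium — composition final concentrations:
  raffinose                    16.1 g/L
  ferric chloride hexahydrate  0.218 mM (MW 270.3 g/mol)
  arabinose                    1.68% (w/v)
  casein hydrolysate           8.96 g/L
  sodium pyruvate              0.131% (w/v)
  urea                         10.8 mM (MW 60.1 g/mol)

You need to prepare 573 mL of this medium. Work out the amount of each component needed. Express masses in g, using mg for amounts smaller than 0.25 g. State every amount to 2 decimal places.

Scale factor relative to 1 L: 0.573.
raffinose: 16.1 g/L × 0.573 L = 9.23 g
ferric chloride hexahydrate: 0.218 mmol/L × 270.3 mg/mmol × 0.573 L = 33.76 mg
arabinose: 1.68% w/v = 16.8 g/L → 16.8 × 0.573 L = 9.63 g
casein hydrolysate: 8.96 g/L × 0.573 L = 5.13 g
sodium pyruvate: 0.131 g per 100 mL × 573 mL ÷ 100 = 0.75 g
urea: 10.8 mmol/L × 60.1 g/mol × 0.573 L ÷ 1000 = 0.37 g

raffinose 9.23 g; ferric chloride hexahydrate 33.76 mg; arabinose 9.63 g; casein hydrolysate 5.13 g; sodium pyruvate 0.75 g; urea 0.37 g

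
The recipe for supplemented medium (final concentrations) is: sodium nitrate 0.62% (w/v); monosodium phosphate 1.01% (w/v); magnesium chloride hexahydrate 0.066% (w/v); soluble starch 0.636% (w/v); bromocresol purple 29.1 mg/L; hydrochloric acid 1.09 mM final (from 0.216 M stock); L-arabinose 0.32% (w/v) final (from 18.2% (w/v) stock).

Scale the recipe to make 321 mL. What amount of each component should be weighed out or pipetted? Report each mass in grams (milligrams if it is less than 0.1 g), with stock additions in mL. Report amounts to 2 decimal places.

Target volume = 321 mL = 0.321 L.
sodium nitrate: 0.62 g per 100 mL × 321 mL ÷ 100 = 1.99 g
monosodium phosphate: 1.01% w/v = 10.1 g/L → 10.1 × 0.321 L = 3.24 g
magnesium chloride hexahydrate: 0.066 g per 100 mL × 321 mL ÷ 100 = 0.21 g
soluble starch: 0.636% w/v = 6.36 g/L → 6.36 × 0.321 L = 2.04 g
bromocresol purple: 29.1 mg/L × 0.321 L = 9.34 mg
hydrochloric acid: dilute stock: 1.09 mM × 321 mL ÷ 216 mM = 1.62 mL
L-arabinose: C1V1 = C2V2 → 0.32% ÷ 18.2% × 321 mL = 5.64 mL

sodium nitrate 1.99 g; monosodium phosphate 3.24 g; magnesium chloride hexahydrate 0.21 g; soluble starch 2.04 g; bromocresol purple 9.34 mg; hydrochloric acid 1.62 mL; L-arabinose 5.64 mL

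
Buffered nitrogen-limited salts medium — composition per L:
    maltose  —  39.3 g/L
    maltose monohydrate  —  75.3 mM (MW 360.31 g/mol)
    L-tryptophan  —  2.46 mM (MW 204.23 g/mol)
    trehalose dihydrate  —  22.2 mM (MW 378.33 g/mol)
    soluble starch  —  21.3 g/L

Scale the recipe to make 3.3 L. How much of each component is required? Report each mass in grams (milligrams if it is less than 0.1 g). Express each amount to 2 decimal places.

Working volume: 3.3 L.
maltose: 39.3 g/L × 3.3 L = 129.69 g
maltose monohydrate: 75.3 mmol/L × 360.31 g/mol × 3.3 L ÷ 1000 = 89.53 g
L-tryptophan: 2.46 mmol/L × 204.23 g/mol × 3.3 L ÷ 1000 = 1.66 g
trehalose dihydrate: 22.2 mmol/L × 378.33 g/mol × 3.3 L ÷ 1000 = 27.72 g
soluble starch: 21.3 g/L × 3.3 L = 70.29 g

maltose 129.69 g; maltose monohydrate 89.53 g; L-tryptophan 1.66 g; trehalose dihydrate 27.72 g; soluble starch 70.29 g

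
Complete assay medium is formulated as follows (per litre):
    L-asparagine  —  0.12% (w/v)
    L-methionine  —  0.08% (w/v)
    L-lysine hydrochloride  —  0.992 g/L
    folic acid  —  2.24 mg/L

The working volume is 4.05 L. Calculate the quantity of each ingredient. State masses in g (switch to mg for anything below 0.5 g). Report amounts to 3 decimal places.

L-asparagine 4.860 g; L-methionine 3.240 g; L-lysine hydrochloride 4.018 g; folic acid 9.072 mg

Working volume: 4.05 L.
L-asparagine: 0.12 g per 100 mL × 4050 mL ÷ 100 = 4.860 g
L-methionine: 0.08% w/v = 0.8 g/L → 0.8 × 4.05 L = 3.240 g
L-lysine hydrochloride: 0.992 g/L × 4.05 L = 4.018 g
folic acid: 2.24 mg/L × 4.05 L = 9.072 mg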